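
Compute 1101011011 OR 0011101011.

OR: 1 when either bit is 1
  1101011011
| 0011101011
------------
  1111111011
Decimal: 859 | 235 = 1019



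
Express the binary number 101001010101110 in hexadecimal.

Group into 4-bit nibbles from right:
  0101 = 5
  0010 = 2
  1010 = A
  1110 = E
Result: 52AE



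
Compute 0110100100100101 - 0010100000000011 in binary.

Method 1 - Direct subtraction (column by column from the right: bit − bit − borrow-in; if negative, add 2 and borrow 1 from the next column):
borrow: 0000000000000100
        0110100100100101
-       0010100000000011
------------------------
        0100000100100010

Method 2 - Add two's complement:
Two's complement of 0010100000000011: invert → 1101011111111100, add 1 → 1101011111111101
  0110100100100101
+ 1101011111111101
------------------
 10100000100100010  (end carry out of the top bit = 1)
Discarding the end carry: 0100000100100010
Decimal check:
  0110100100100101 = 16384 + 8192 + 2048 + 256 + 32 + 4 + 1 = 26917
  0010100000000011 = 8192 + 2048 + 2 + 1 = 10243
  26917 - 10243 = 16674, and 0100000100100010 = 16384 + 256 + 32 + 2 = 16674 ✓



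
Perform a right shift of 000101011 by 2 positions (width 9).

Original: 000101011 (decimal 43)
Shift right by 2 positions
Drop the 2 low bits; fill with zeros on the left
Result: 000001010 (decimal 10)
Equivalent: 43 >> 2 = 43 ÷ 2^2 = 10



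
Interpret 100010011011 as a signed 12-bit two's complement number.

Binary: 100010011011
Sign bit: 1 (negative)
Invert: 011101100100
Add 1:  011101100101
Magnitude: 011101100101 = 1024 + 512 + 256 + 64 + 32 + 4 + 1 = 1893
Value: -1893



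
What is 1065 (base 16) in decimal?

Expand by place value (powers of 16):
1065 = 1 × 16^3 + 0 × 16^2 + 6 × 16^1 + 5 × 16^0
= 1 × 4096 + 0 × 256 + 6 × 16 + 5 × 1
= 4096 + 0 + 96 + 5
= 4197



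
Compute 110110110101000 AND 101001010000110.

AND: 1 only when both bits are 1
  110110110101000
& 101001010000110
-----------------
  100000010000000
Decimal: 28072 & 21126 = 16512



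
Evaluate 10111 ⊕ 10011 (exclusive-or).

XOR: 1 when bits differ
  10111
^ 10011
-------
  00100
Decimal: 23 ^ 19 = 4



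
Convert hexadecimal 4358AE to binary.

Convert each hex digit to 4 bits:
  4 = 0100
  3 = 0011
  5 = 0101
  8 = 1000
  A = 1010
  E = 1110
Concatenate: 010000110101100010101110



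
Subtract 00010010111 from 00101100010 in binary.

Method 1 - Direct subtraction (column by column from the right: bit − bit − borrow-in; if negative, add 2 and borrow 1 from the next column):
borrow: 00100111110
        00101100010
-       00010010111
-------------------
        00011001011

Method 2 - Add two's complement:
Two's complement of 00010010111: invert → 11101101000, add 1 → 11101101001
  00101100010
+ 11101101001
-------------
 100011001011  (end carry out of the top bit = 1)
Discarding the end carry: 00011001011
Decimal check:
  00101100010 = 256 + 64 + 32 + 2 = 354
  00010010111 = 128 + 16 + 4 + 2 + 1 = 151
  354 - 151 = 203, and 00011001011 = 128 + 64 + 8 + 2 + 1 = 203 ✓



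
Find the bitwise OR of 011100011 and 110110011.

OR: 1 when either bit is 1
  011100011
| 110110011
-----------
  111110011
Decimal: 227 | 435 = 499



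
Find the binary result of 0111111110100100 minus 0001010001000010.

Method 1 - Direct subtraction (column by column from the right: bit − bit − borrow-in; if negative, add 2 and borrow 1 from the next column):
borrow: 0000000010000100
        0111111110100100
-       0001010001000010
------------------------
        0110101101100010

Method 2 - Add two's complement:
Two's complement of 0001010001000010: invert → 1110101110111101, add 1 → 1110101110111110
  0111111110100100
+ 1110101110111110
------------------
 10110101101100010  (end carry out of the top bit = 1)
Discarding the end carry: 0110101101100010
Decimal check:
  0111111110100100 = 16384 + 8192 + 4096 + 2048 + 1024 + 512 + 256 + 128 + 32 + 4 = 32676
  0001010001000010 = 4096 + 1024 + 64 + 2 = 5186
  32676 - 5186 = 27490, and 0110101101100010 = 16384 + 8192 + 2048 + 512 + 256 + 64 + 32 + 2 = 27490 ✓



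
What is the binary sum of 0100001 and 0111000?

Add column by column from the right: bit + bit + carry-in; write the sum mod 2, carry 1 when the sum is 2 or 3.
carry:  1000000
        0100001
+       0111000
---------------
       01011001
(the carry out of the leftmost column, 0, becomes the leading bit)
Decimal check:
  0100001 = 32 + 1 = 33
  0111000 = 32 + 16 + 8 = 56
  33 + 56 = 89, and 01011001 = 64 + 16 + 8 + 1 = 89 ✓



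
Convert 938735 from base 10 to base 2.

Using repeated division by 2:
938735 ÷ 2 = 469367 remainder 1
469367 ÷ 2 = 234683 remainder 1
234683 ÷ 2 = 117341 remainder 1
117341 ÷ 2 = 58670 remainder 1
58670 ÷ 2 = 29335 remainder 0
29335 ÷ 2 = 14667 remainder 1
14667 ÷ 2 = 7333 remainder 1
7333 ÷ 2 = 3666 remainder 1
3666 ÷ 2 = 1833 remainder 0
1833 ÷ 2 = 916 remainder 1
916 ÷ 2 = 458 remainder 0
458 ÷ 2 = 229 remainder 0
229 ÷ 2 = 114 remainder 1
114 ÷ 2 = 57 remainder 0
57 ÷ 2 = 28 remainder 1
28 ÷ 2 = 14 remainder 0
14 ÷ 2 = 7 remainder 0
7 ÷ 2 = 3 remainder 1
3 ÷ 2 = 1 remainder 1
1 ÷ 2 = 0 remainder 1
Reading remainders bottom to top: 11100101001011101111



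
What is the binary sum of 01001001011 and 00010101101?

Add column by column from the right: bit + bit + carry-in; write the sum mod 2, carry 1 when the sum is 2 or 3.
carry:  00000011110
        01001001011
+       00010101101
-------------------
       001011111000
(the carry out of the leftmost column, 0, becomes the leading bit)
Decimal check:
  01001001011 = 512 + 64 + 8 + 2 + 1 = 587
  00010101101 = 128 + 32 + 8 + 4 + 1 = 173
  587 + 173 = 760, and 001011111000 = 512 + 128 + 64 + 32 + 16 + 8 = 760 ✓



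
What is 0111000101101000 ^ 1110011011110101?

XOR: 1 when bits differ
  0111000101101000
^ 1110011011110101
------------------
  1001011110011101
Decimal: 29032 ^ 59125 = 38813



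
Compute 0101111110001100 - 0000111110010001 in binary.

Method 1 - Direct subtraction (column by column from the right: bit − bit − borrow-in; if negative, add 2 and borrow 1 from the next column):
borrow: 0001111111100110
        0101111110001100
-       0000111110010001
------------------------
        0100111111111011

Method 2 - Add two's complement:
Two's complement of 0000111110010001: invert → 1111000001101110, add 1 → 1111000001101111
  0101111110001100
+ 1111000001101111
------------------
 10100111111111011  (end carry out of the top bit = 1)
Discarding the end carry: 0100111111111011
Decimal check:
  0101111110001100 = 16384 + 4096 + 2048 + 1024 + 512 + 256 + 128 + 8 + 4 = 24460
  0000111110010001 = 2048 + 1024 + 512 + 256 + 128 + 16 + 1 = 3985
  24460 - 3985 = 20475, and 0100111111111011 = 16384 + 2048 + 1024 + 512 + 256 + 128 + 64 + 32 + 16 + 8 + 2 + 1 = 20475 ✓



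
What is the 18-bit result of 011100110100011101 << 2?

Original: 011100110100011101 (decimal 118045)
Shift left by 2 positions
Append 2 zeros on the right and drop the 2 high bits that overflow the 18-bit width
Result: 110011010001110100 (decimal 210036)
Equivalent: 118045 << 2 = 118045 × 2^2 = 472180, truncated to 18 bits = 210036



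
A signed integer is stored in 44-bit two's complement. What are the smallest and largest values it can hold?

For 44-bit two's complement:
Minimum: -2^43 = -8796093022208
Maximum: 2^43 - 1 = 8796093022207



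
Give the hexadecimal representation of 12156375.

Using repeated division by 16 (digits 10–15 are A–F):
12156375 ÷ 16 = 759773 remainder 7
759773 ÷ 16 = 47485 remainder 13 (D)
47485 ÷ 16 = 2967 remainder 13 (D)
2967 ÷ 16 = 185 remainder 7
185 ÷ 16 = 11 remainder 9
11 ÷ 16 = 0 remainder 11 (B)
Reading remainders bottom to top: B97DD7



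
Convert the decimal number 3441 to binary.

Using repeated division by 2:
3441 ÷ 2 = 1720 remainder 1
1720 ÷ 2 = 860 remainder 0
860 ÷ 2 = 430 remainder 0
430 ÷ 2 = 215 remainder 0
215 ÷ 2 = 107 remainder 1
107 ÷ 2 = 53 remainder 1
53 ÷ 2 = 26 remainder 1
26 ÷ 2 = 13 remainder 0
13 ÷ 2 = 6 remainder 1
6 ÷ 2 = 3 remainder 0
3 ÷ 2 = 1 remainder 1
1 ÷ 2 = 0 remainder 1
Reading remainders bottom to top: 110101110001



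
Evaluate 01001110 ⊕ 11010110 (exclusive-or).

XOR: 1 when bits differ
  01001110
^ 11010110
----------
  10011000
Decimal: 78 ^ 214 = 152



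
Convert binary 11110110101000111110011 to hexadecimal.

Group into 4-bit nibbles from right:
  0111 = 7
  1011 = B
  0101 = 5
  0001 = 1
  1111 = F
  0011 = 3
Result: 7B51F3



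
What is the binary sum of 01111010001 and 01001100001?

Add column by column from the right: bit + bit + carry-in; write the sum mod 2, carry 1 when the sum is 2 or 3.
carry:  11110000010
        01111010001
+       01001100001
-------------------
       011000110010
(the carry out of the leftmost column, 0, becomes the leading bit)
Decimal check:
  01111010001 = 512 + 256 + 128 + 64 + 16 + 1 = 977
  01001100001 = 512 + 64 + 32 + 1 = 609
  977 + 609 = 1586, and 011000110010 = 1024 + 512 + 32 + 16 + 2 = 1586 ✓



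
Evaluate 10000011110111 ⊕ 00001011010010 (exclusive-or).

XOR: 1 when bits differ
  10000011110111
^ 00001011010010
----------------
  10001000100101
Decimal: 8439 ^ 722 = 8741



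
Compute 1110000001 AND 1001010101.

AND: 1 only when both bits are 1
  1110000001
& 1001010101
------------
  1000000001
Decimal: 897 & 597 = 513



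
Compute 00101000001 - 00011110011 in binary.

Method 1 - Direct subtraction (column by column from the right: bit − bit − borrow-in; if negative, add 2 and borrow 1 from the next column):
borrow: 00111111100
        00101000001
-       00011110011
-------------------
        00001001110

Method 2 - Add two's complement:
Two's complement of 00011110011: invert → 11100001100, add 1 → 11100001101
  00101000001
+ 11100001101
-------------
 100001001110  (end carry out of the top bit = 1)
Discarding the end carry: 00001001110
Decimal check:
  00101000001 = 256 + 64 + 1 = 321
  00011110011 = 128 + 64 + 32 + 16 + 2 + 1 = 243
  321 - 243 = 78, and 00001001110 = 64 + 8 + 4 + 2 = 78 ✓



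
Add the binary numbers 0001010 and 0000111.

Add column by column from the right: bit + bit + carry-in; write the sum mod 2, carry 1 when the sum is 2 or 3.
carry:  0011100
        0001010
+       0000111
---------------
       00010001
(the carry out of the leftmost column, 0, becomes the leading bit)
Decimal check:
  0001010 = 8 + 2 = 10
  0000111 = 4 + 2 + 1 = 7
  10 + 7 = 17, and 00010001 = 16 + 1 = 17 ✓



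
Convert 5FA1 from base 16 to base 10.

Expand by place value (powers of 16):
Digit values: F = 15, A = 10
5FA1 = 5 × 16^3 + 15 × 16^2 + 10 × 16^1 + 1 × 16^0
= 5 × 4096 + 15 × 256 + 10 × 16 + 1 × 1
= 20480 + 3840 + 160 + 1
= 24481



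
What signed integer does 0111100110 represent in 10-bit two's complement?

Binary: 0111100110
Sign bit: 0 (non-negative)
Read directly as an unsigned value:
0111100110 = 256 + 128 + 64 + 32 + 4 + 2 = 486
Value: 486



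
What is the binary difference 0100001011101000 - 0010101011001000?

Method 1 - Direct subtraction (column by column from the right: bit − bit − borrow-in; if negative, add 2 and borrow 1 from the next column):
borrow: 0111000000000000
        0100001011101000
-       0010101011001000
------------------------
        0001100000100000

Method 2 - Add two's complement:
Two's complement of 0010101011001000: invert → 1101010100110111, add 1 → 1101010100111000
  0100001011101000
+ 1101010100111000
------------------
 10001100000100000  (end carry out of the top bit = 1)
Discarding the end carry: 0001100000100000
Decimal check:
  0100001011101000 = 16384 + 512 + 128 + 64 + 32 + 8 = 17128
  0010101011001000 = 8192 + 2048 + 512 + 128 + 64 + 8 = 10952
  17128 - 10952 = 6176, and 0001100000100000 = 4096 + 2048 + 32 = 6176 ✓



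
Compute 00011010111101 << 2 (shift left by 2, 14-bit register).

Original: 00011010111101 (decimal 1725)
Shift left by 2 positions
Append 2 zeros on the right
Result: 01101011110100 (decimal 6900)
Equivalent: 1725 << 2 = 1725 × 2^2 = 6900



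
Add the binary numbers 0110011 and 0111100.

Add column by column from the right: bit + bit + carry-in; write the sum mod 2, carry 1 when the sum is 2 or 3.
carry:  1100000
        0110011
+       0111100
---------------
       01101111
(the carry out of the leftmost column, 0, becomes the leading bit)
Decimal check:
  0110011 = 32 + 16 + 2 + 1 = 51
  0111100 = 32 + 16 + 8 + 4 = 60
  51 + 60 = 111, and 01101111 = 64 + 32 + 8 + 4 + 2 + 1 = 111 ✓



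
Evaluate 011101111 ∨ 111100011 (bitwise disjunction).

OR: 1 when either bit is 1
  011101111
| 111100011
-----------
  111101111
Decimal: 239 | 483 = 495



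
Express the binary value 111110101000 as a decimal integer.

Sum of powers of 2 for each 1-bit:
2^3 + 2^5 + 2^7 + 2^8 + 2^9 + 2^10 + 2^11
= 8 + 32 + 128 + 256 + 512 + 1024 + 2048
= 4008



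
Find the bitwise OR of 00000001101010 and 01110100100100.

OR: 1 when either bit is 1
  00000001101010
| 01110100100100
----------------
  01110101101110
Decimal: 106 | 7460 = 7534



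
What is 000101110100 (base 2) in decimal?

Sum of powers of 2 for each 1-bit:
2^2 + 2^4 + 2^5 + 2^6 + 2^8
= 4 + 16 + 32 + 64 + 256
= 372



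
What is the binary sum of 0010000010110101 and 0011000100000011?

Add column by column from the right: bit + bit + carry-in; write the sum mod 2, carry 1 when the sum is 2 or 3.
carry:  0100000000001110
        0010000010110101
+       0011000100000011
------------------------
       00101000110111000
(the carry out of the leftmost column, 0, becomes the leading bit)
Decimal check:
  0010000010110101 = 8192 + 128 + 32 + 16 + 4 + 1 = 8373
  0011000100000011 = 8192 + 4096 + 256 + 2 + 1 = 12547
  8373 + 12547 = 20920, and 00101000110111000 = 16384 + 4096 + 256 + 128 + 32 + 16 + 8 = 20920 ✓



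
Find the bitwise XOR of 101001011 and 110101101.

XOR: 1 when bits differ
  101001011
^ 110101101
-----------
  011100110
Decimal: 331 ^ 429 = 230



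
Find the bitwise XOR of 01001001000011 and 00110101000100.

XOR: 1 when bits differ
  01001001000011
^ 00110101000100
----------------
  01111100000111
Decimal: 4675 ^ 3396 = 7943



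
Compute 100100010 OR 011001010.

OR: 1 when either bit is 1
  100100010
| 011001010
-----------
  111101010
Decimal: 290 | 202 = 490



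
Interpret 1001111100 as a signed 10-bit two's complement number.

Binary: 1001111100
Sign bit: 1 (negative)
Invert: 0110000011
Add 1:  0110000100
Magnitude: 0110000100 = 256 + 128 + 4 = 388
Value: -388



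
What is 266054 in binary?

Using repeated division by 2:
266054 ÷ 2 = 133027 remainder 0
133027 ÷ 2 = 66513 remainder 1
66513 ÷ 2 = 33256 remainder 1
33256 ÷ 2 = 16628 remainder 0
16628 ÷ 2 = 8314 remainder 0
8314 ÷ 2 = 4157 remainder 0
4157 ÷ 2 = 2078 remainder 1
2078 ÷ 2 = 1039 remainder 0
1039 ÷ 2 = 519 remainder 1
519 ÷ 2 = 259 remainder 1
259 ÷ 2 = 129 remainder 1
129 ÷ 2 = 64 remainder 1
64 ÷ 2 = 32 remainder 0
32 ÷ 2 = 16 remainder 0
16 ÷ 2 = 8 remainder 0
8 ÷ 2 = 4 remainder 0
4 ÷ 2 = 2 remainder 0
2 ÷ 2 = 1 remainder 0
1 ÷ 2 = 0 remainder 1
Reading remainders bottom to top: 1000000111101000110



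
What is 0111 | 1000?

OR: 1 when either bit is 1
  0111
| 1000
------
  1111
Decimal: 7 | 8 = 15



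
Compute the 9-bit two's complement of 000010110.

Original: 000010110
Step 1 - Invert all bits: 111101001
Step 2 - Add 1: 111101010
Verification: 000010110 + 111101010 = 1000000000; discarding the end carry (carry out of the top bit) leaves the 9-bit value 000000000, as required for x + (-x)



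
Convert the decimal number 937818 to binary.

Using repeated division by 2:
937818 ÷ 2 = 468909 remainder 0
468909 ÷ 2 = 234454 remainder 1
234454 ÷ 2 = 117227 remainder 0
117227 ÷ 2 = 58613 remainder 1
58613 ÷ 2 = 29306 remainder 1
29306 ÷ 2 = 14653 remainder 0
14653 ÷ 2 = 7326 remainder 1
7326 ÷ 2 = 3663 remainder 0
3663 ÷ 2 = 1831 remainder 1
1831 ÷ 2 = 915 remainder 1
915 ÷ 2 = 457 remainder 1
457 ÷ 2 = 228 remainder 1
228 ÷ 2 = 114 remainder 0
114 ÷ 2 = 57 remainder 0
57 ÷ 2 = 28 remainder 1
28 ÷ 2 = 14 remainder 0
14 ÷ 2 = 7 remainder 0
7 ÷ 2 = 3 remainder 1
3 ÷ 2 = 1 remainder 1
1 ÷ 2 = 0 remainder 1
Reading remainders bottom to top: 11100100111101011010



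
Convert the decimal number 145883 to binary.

Using repeated division by 2:
145883 ÷ 2 = 72941 remainder 1
72941 ÷ 2 = 36470 remainder 1
36470 ÷ 2 = 18235 remainder 0
18235 ÷ 2 = 9117 remainder 1
9117 ÷ 2 = 4558 remainder 1
4558 ÷ 2 = 2279 remainder 0
2279 ÷ 2 = 1139 remainder 1
1139 ÷ 2 = 569 remainder 1
569 ÷ 2 = 284 remainder 1
284 ÷ 2 = 142 remainder 0
142 ÷ 2 = 71 remainder 0
71 ÷ 2 = 35 remainder 1
35 ÷ 2 = 17 remainder 1
17 ÷ 2 = 8 remainder 1
8 ÷ 2 = 4 remainder 0
4 ÷ 2 = 2 remainder 0
2 ÷ 2 = 1 remainder 0
1 ÷ 2 = 0 remainder 1
Reading remainders bottom to top: 100011100111011011



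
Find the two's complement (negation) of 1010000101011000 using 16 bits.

Original (sign bit 1, negative): 1010000101011000
Step 1 - Invert all bits: 0101111010100111
Step 2 - Add 1: 0101111010101000
Verification: 1010000101011000 + 0101111010101000 = 10000000000000000; discarding the end carry (carry out of the top bit) leaves the 16-bit value 0000000000000000, as required for x + (-x)



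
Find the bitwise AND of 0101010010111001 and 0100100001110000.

AND: 1 only when both bits are 1
  0101010010111001
& 0100100001110000
------------------
  0100000000110000
Decimal: 21689 & 18544 = 16432



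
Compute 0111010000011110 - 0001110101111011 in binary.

Method 1 - Direct subtraction (column by column from the right: bit − bit − borrow-in; if negative, add 2 and borrow 1 from the next column):
borrow: 0011111111000110
        0111010000011110
-       0001110101111011
------------------------
        0101011010100011

Method 2 - Add two's complement:
Two's complement of 0001110101111011: invert → 1110001010000100, add 1 → 1110001010000101
  0111010000011110
+ 1110001010000101
------------------
 10101011010100011  (end carry out of the top bit = 1)
Discarding the end carry: 0101011010100011
Decimal check:
  0111010000011110 = 16384 + 8192 + 4096 + 1024 + 16 + 8 + 4 + 2 = 29726
  0001110101111011 = 4096 + 2048 + 1024 + 256 + 64 + 32 + 16 + 8 + 2 + 1 = 7547
  29726 - 7547 = 22179, and 0101011010100011 = 16384 + 4096 + 1024 + 512 + 128 + 32 + 2 + 1 = 22179 ✓



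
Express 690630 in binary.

Using repeated division by 2:
690630 ÷ 2 = 345315 remainder 0
345315 ÷ 2 = 172657 remainder 1
172657 ÷ 2 = 86328 remainder 1
86328 ÷ 2 = 43164 remainder 0
43164 ÷ 2 = 21582 remainder 0
21582 ÷ 2 = 10791 remainder 0
10791 ÷ 2 = 5395 remainder 1
5395 ÷ 2 = 2697 remainder 1
2697 ÷ 2 = 1348 remainder 1
1348 ÷ 2 = 674 remainder 0
674 ÷ 2 = 337 remainder 0
337 ÷ 2 = 168 remainder 1
168 ÷ 2 = 84 remainder 0
84 ÷ 2 = 42 remainder 0
42 ÷ 2 = 21 remainder 0
21 ÷ 2 = 10 remainder 1
10 ÷ 2 = 5 remainder 0
5 ÷ 2 = 2 remainder 1
2 ÷ 2 = 1 remainder 0
1 ÷ 2 = 0 remainder 1
Reading remainders bottom to top: 10101000100111000110



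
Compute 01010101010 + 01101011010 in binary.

Add column by column from the right: bit + bit + carry-in; write the sum mod 2, carry 1 when the sum is 2 or 3.
carry:  11111110100
        01010101010
+       01101011010
-------------------
       011000000100
(the carry out of the leftmost column, 0, becomes the leading bit)
Decimal check:
  01010101010 = 512 + 128 + 32 + 8 + 2 = 682
  01101011010 = 512 + 256 + 64 + 16 + 8 + 2 = 858
  682 + 858 = 1540, and 011000000100 = 1024 + 512 + 4 = 1540 ✓



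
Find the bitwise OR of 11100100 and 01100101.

OR: 1 when either bit is 1
  11100100
| 01100101
----------
  11100101
Decimal: 228 | 101 = 229



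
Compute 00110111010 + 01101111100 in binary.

Add column by column from the right: bit + bit + carry-in; write the sum mod 2, carry 1 when the sum is 2 or 3.
carry:  11111110000
        00110111010
+       01101111100
-------------------
       010100110110
(the carry out of the leftmost column, 0, becomes the leading bit)
Decimal check:
  00110111010 = 256 + 128 + 32 + 16 + 8 + 2 = 442
  01101111100 = 512 + 256 + 64 + 32 + 16 + 8 + 4 = 892
  442 + 892 = 1334, and 010100110110 = 1024 + 256 + 32 + 16 + 4 + 2 = 1334 ✓



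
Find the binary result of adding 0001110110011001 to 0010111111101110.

Add column by column from the right: bit + bit + carry-in; write the sum mod 2, carry 1 when the sum is 2 or 3.
carry:  0111111111110000
        0001110110011001
+       0010111111101110
------------------------
       00100110110000111
(the carry out of the leftmost column, 0, becomes the leading bit)
Decimal check:
  0001110110011001 = 4096 + 2048 + 1024 + 256 + 128 + 16 + 8 + 1 = 7577
  0010111111101110 = 8192 + 2048 + 1024 + 512 + 256 + 128 + 64 + 32 + 8 + 4 + 2 = 12270
  7577 + 12270 = 19847, and 00100110110000111 = 16384 + 2048 + 1024 + 256 + 128 + 4 + 2 + 1 = 19847 ✓



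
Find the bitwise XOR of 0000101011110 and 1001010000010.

XOR: 1 when bits differ
  0000101011110
^ 1001010000010
---------------
  1001111011100
Decimal: 350 ^ 4738 = 5084



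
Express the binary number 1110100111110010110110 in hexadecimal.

Group into 4-bit nibbles from right:
  0011 = 3
  1010 = A
  0111 = 7
  1100 = C
  1011 = B
  0110 = 6
Result: 3A7CB6



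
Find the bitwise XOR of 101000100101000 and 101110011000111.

XOR: 1 when bits differ
  101000100101000
^ 101110011000111
-----------------
  000110111101111
Decimal: 20776 ^ 23751 = 3567



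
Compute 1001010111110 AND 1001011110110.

AND: 1 only when both bits are 1
  1001010111110
& 1001011110110
---------------
  1001010110110
Decimal: 4798 & 4854 = 4790



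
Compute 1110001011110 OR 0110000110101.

OR: 1 when either bit is 1
  1110001011110
| 0110000110101
---------------
  1110001111111
Decimal: 7262 | 3125 = 7295



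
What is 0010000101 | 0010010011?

OR: 1 when either bit is 1
  0010000101
| 0010010011
------------
  0010010111
Decimal: 133 | 147 = 151



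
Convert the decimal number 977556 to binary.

Using repeated division by 2:
977556 ÷ 2 = 488778 remainder 0
488778 ÷ 2 = 244389 remainder 0
244389 ÷ 2 = 122194 remainder 1
122194 ÷ 2 = 61097 remainder 0
61097 ÷ 2 = 30548 remainder 1
30548 ÷ 2 = 15274 remainder 0
15274 ÷ 2 = 7637 remainder 0
7637 ÷ 2 = 3818 remainder 1
3818 ÷ 2 = 1909 remainder 0
1909 ÷ 2 = 954 remainder 1
954 ÷ 2 = 477 remainder 0
477 ÷ 2 = 238 remainder 1
238 ÷ 2 = 119 remainder 0
119 ÷ 2 = 59 remainder 1
59 ÷ 2 = 29 remainder 1
29 ÷ 2 = 14 remainder 1
14 ÷ 2 = 7 remainder 0
7 ÷ 2 = 3 remainder 1
3 ÷ 2 = 1 remainder 1
1 ÷ 2 = 0 remainder 1
Reading remainders bottom to top: 11101110101010010100



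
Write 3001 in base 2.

Using repeated division by 2:
3001 ÷ 2 = 1500 remainder 1
1500 ÷ 2 = 750 remainder 0
750 ÷ 2 = 375 remainder 0
375 ÷ 2 = 187 remainder 1
187 ÷ 2 = 93 remainder 1
93 ÷ 2 = 46 remainder 1
46 ÷ 2 = 23 remainder 0
23 ÷ 2 = 11 remainder 1
11 ÷ 2 = 5 remainder 1
5 ÷ 2 = 2 remainder 1
2 ÷ 2 = 1 remainder 0
1 ÷ 2 = 0 remainder 1
Reading remainders bottom to top: 101110111001



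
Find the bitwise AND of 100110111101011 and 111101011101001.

AND: 1 only when both bits are 1
  100110111101011
& 111101011101001
-----------------
  100100011101001
Decimal: 19947 & 31465 = 18665



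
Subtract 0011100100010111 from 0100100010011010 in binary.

Method 1 - Direct subtraction (column by column from the right: bit − bit − borrow-in; if negative, add 2 and borrow 1 from the next column):
borrow: 0111111000001110
        0100100010011010
-       0011100100010111
------------------------
        0000111110000011

Method 2 - Add two's complement:
Two's complement of 0011100100010111: invert → 1100011011101000, add 1 → 1100011011101001
  0100100010011010
+ 1100011011101001
------------------
 10000111110000011  (end carry out of the top bit = 1)
Discarding the end carry: 0000111110000011
Decimal check:
  0100100010011010 = 16384 + 2048 + 128 + 16 + 8 + 2 = 18586
  0011100100010111 = 8192 + 4096 + 2048 + 256 + 16 + 4 + 2 + 1 = 14615
  18586 - 14615 = 3971, and 0000111110000011 = 2048 + 1024 + 512 + 256 + 128 + 2 + 1 = 3971 ✓



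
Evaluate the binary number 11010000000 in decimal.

Sum of powers of 2 for each 1-bit:
2^7 + 2^9 + 2^10
= 128 + 512 + 1024
= 1664



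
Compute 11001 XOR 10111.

XOR: 1 when bits differ
  11001
^ 10111
-------
  01110
Decimal: 25 ^ 23 = 14



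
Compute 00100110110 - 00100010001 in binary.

Method 1 - Direct subtraction (column by column from the right: bit − bit − borrow-in; if negative, add 2 and borrow 1 from the next column):
borrow: 00000000010
        00100110110
-       00100010001
-------------------
        00000100101

Method 2 - Add two's complement:
Two's complement of 00100010001: invert → 11011101110, add 1 → 11011101111
  00100110110
+ 11011101111
-------------
 100000100101  (end carry out of the top bit = 1)
Discarding the end carry: 00000100101
Decimal check:
  00100110110 = 256 + 32 + 16 + 4 + 2 = 310
  00100010001 = 256 + 16 + 1 = 273
  310 - 273 = 37, and 00000100101 = 32 + 4 + 1 = 37 ✓



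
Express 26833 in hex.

Using repeated division by 16 (digits 10–15 are A–F):
26833 ÷ 16 = 1677 remainder 1
1677 ÷ 16 = 104 remainder 13 (D)
104 ÷ 16 = 6 remainder 8
6 ÷ 16 = 0 remainder 6
Reading remainders bottom to top: 68D1



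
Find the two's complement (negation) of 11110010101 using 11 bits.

Original (sign bit 1, negative): 11110010101
Step 1 - Invert all bits: 00001101010
Step 2 - Add 1: 00001101011
Verification: 11110010101 + 00001101011 = 100000000000; discarding the end carry (carry out of the top bit) leaves the 11-bit value 00000000000, as required for x + (-x)



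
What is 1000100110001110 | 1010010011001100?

OR: 1 when either bit is 1
  1000100110001110
| 1010010011001100
------------------
  1010110111001110
Decimal: 35214 | 42188 = 44494



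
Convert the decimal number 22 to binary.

Using repeated division by 2:
22 ÷ 2 = 11 remainder 0
11 ÷ 2 = 5 remainder 1
5 ÷ 2 = 2 remainder 1
2 ÷ 2 = 1 remainder 0
1 ÷ 2 = 0 remainder 1
Reading remainders bottom to top: 10110



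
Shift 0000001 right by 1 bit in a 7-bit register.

Original: 0000001 (decimal 1)
Shift right by 1 position
Drop the 1 low bit; fill with zero on the left
Result: 0000000 (decimal 0)
Equivalent: 1 >> 1 = 1 ÷ 2^1 = 0



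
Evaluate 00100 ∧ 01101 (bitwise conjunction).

AND: 1 only when both bits are 1
  00100
& 01101
-------
  00100
Decimal: 4 & 13 = 4



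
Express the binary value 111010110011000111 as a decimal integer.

Sum of powers of 2 for each 1-bit:
2^0 + 2^1 + 2^2 + 2^6 + 2^7 + 2^10 + 2^11 + 2^13 + 2^15 + 2^16 + 2^17
= 1 + 2 + 4 + 64 + 128 + 1024 + 2048 + 8192 + 32768 + 65536 + 131072
= 240839



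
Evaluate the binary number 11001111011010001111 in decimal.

Sum of powers of 2 for each 1-bit:
2^0 + 2^1 + 2^2 + 2^3 + 2^7 + 2^9 + 2^10 + 2^12 + 2^13 + 2^14 + 2^15 + 2^18 + 2^19
= 1 + 2 + 4 + 8 + 128 + 512 + 1024 + 4096 + 8192 + 16384 + 32768 + 262144 + 524288
= 849551



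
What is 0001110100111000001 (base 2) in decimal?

Sum of powers of 2 for each 1-bit:
2^0 + 2^6 + 2^7 + 2^8 + 2^11 + 2^13 + 2^14 + 2^15
= 1 + 64 + 128 + 256 + 2048 + 8192 + 16384 + 32768
= 59841



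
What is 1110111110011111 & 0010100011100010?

AND: 1 only when both bits are 1
  1110111110011111
& 0010100011100010
------------------
  0010100010000010
Decimal: 61343 & 10466 = 10370



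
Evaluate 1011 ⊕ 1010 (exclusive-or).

XOR: 1 when bits differ
  1011
^ 1010
------
  0001
Decimal: 11 ^ 10 = 1



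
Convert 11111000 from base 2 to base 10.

Sum of powers of 2 for each 1-bit:
2^3 + 2^4 + 2^5 + 2^6 + 2^7
= 8 + 16 + 32 + 64 + 128
= 248



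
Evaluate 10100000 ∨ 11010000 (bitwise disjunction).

OR: 1 when either bit is 1
  10100000
| 11010000
----------
  11110000
Decimal: 160 | 208 = 240



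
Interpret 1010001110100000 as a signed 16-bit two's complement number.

Binary: 1010001110100000
Sign bit: 1 (negative)
Invert: 0101110001011111
Add 1:  0101110001100000
Magnitude: 0101110001100000 = 16384 + 4096 + 2048 + 1024 + 64 + 32 = 23648
Value: -23648



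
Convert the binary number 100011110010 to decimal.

Sum of powers of 2 for each 1-bit:
2^1 + 2^4 + 2^5 + 2^6 + 2^7 + 2^11
= 2 + 16 + 32 + 64 + 128 + 2048
= 2290



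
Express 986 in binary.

Using repeated division by 2:
986 ÷ 2 = 493 remainder 0
493 ÷ 2 = 246 remainder 1
246 ÷ 2 = 123 remainder 0
123 ÷ 2 = 61 remainder 1
61 ÷ 2 = 30 remainder 1
30 ÷ 2 = 15 remainder 0
15 ÷ 2 = 7 remainder 1
7 ÷ 2 = 3 remainder 1
3 ÷ 2 = 1 remainder 1
1 ÷ 2 = 0 remainder 1
Reading remainders bottom to top: 1111011010



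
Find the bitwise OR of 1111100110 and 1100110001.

OR: 1 when either bit is 1
  1111100110
| 1100110001
------------
  1111110111
Decimal: 998 | 817 = 1015



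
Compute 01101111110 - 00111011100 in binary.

Method 1 - Direct subtraction (column by column from the right: bit − bit − borrow-in; if negative, add 2 and borrow 1 from the next column):
borrow: 01100000000
        01101111110
-       00111011100
-------------------
        00110100010

Method 2 - Add two's complement:
Two's complement of 00111011100: invert → 11000100011, add 1 → 11000100100
  01101111110
+ 11000100100
-------------
 100110100010  (end carry out of the top bit = 1)
Discarding the end carry: 00110100010
Decimal check:
  01101111110 = 512 + 256 + 64 + 32 + 16 + 8 + 4 + 2 = 894
  00111011100 = 256 + 128 + 64 + 16 + 8 + 4 = 476
  894 - 476 = 418, and 00110100010 = 256 + 128 + 32 + 2 = 418 ✓



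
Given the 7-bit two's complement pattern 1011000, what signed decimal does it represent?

Binary: 1011000
Sign bit: 1 (negative)
Invert: 0100111
Add 1:  0101000
Magnitude: 0101000 = 32 + 8 = 40
Value: -40



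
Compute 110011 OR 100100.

OR: 1 when either bit is 1
  110011
| 100100
--------
  110111
Decimal: 51 | 36 = 55



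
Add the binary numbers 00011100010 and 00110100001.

Add column by column from the right: bit + bit + carry-in; write the sum mod 2, carry 1 when the sum is 2 or 3.
carry:  01111000000
        00011100010
+       00110100001
-------------------
       001010000011
(the carry out of the leftmost column, 0, becomes the leading bit)
Decimal check:
  00011100010 = 128 + 64 + 32 + 2 = 226
  00110100001 = 256 + 128 + 32 + 1 = 417
  226 + 417 = 643, and 001010000011 = 512 + 128 + 2 + 1 = 643 ✓



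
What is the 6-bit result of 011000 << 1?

Original: 011000 (decimal 24)
Shift left by 1 position
Append 1 zero on the right
Result: 110000 (decimal 48)
Equivalent: 24 << 1 = 24 × 2^1 = 48



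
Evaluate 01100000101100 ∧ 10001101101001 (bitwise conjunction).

AND: 1 only when both bits are 1
  01100000101100
& 10001101101001
----------------
  00000000101000
Decimal: 6188 & 9065 = 40



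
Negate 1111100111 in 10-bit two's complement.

Original (sign bit 1, negative): 1111100111
Step 1 - Invert all bits: 0000011000
Step 2 - Add 1: 0000011001
Verification: 1111100111 + 0000011001 = 10000000000; discarding the end carry (carry out of the top bit) leaves the 10-bit value 0000000000, as required for x + (-x)



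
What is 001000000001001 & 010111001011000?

AND: 1 only when both bits are 1
  001000000001001
& 010111001011000
-----------------
  000000000001000
Decimal: 4105 & 11864 = 8



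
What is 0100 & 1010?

AND: 1 only when both bits are 1
  0100
& 1010
------
  0000
Decimal: 4 & 10 = 0



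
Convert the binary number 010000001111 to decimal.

Sum of powers of 2 for each 1-bit:
2^0 + 2^1 + 2^2 + 2^3 + 2^10
= 1 + 2 + 4 + 8 + 1024
= 1039



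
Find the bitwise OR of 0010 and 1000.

OR: 1 when either bit is 1
  0010
| 1000
------
  1010
Decimal: 2 | 8 = 10



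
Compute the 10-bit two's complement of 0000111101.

Original: 0000111101
Step 1 - Invert all bits: 1111000010
Step 2 - Add 1: 1111000011
Verification: 0000111101 + 1111000011 = 10000000000; discarding the end carry (carry out of the top bit) leaves the 10-bit value 0000000000, as required for x + (-x)



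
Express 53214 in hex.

Using repeated division by 16 (digits 10–15 are A–F):
53214 ÷ 16 = 3325 remainder 14 (E)
3325 ÷ 16 = 207 remainder 13 (D)
207 ÷ 16 = 12 remainder 15 (F)
12 ÷ 16 = 0 remainder 12 (C)
Reading remainders bottom to top: CFDE



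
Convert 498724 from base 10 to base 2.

Using repeated division by 2:
498724 ÷ 2 = 249362 remainder 0
249362 ÷ 2 = 124681 remainder 0
124681 ÷ 2 = 62340 remainder 1
62340 ÷ 2 = 31170 remainder 0
31170 ÷ 2 = 15585 remainder 0
15585 ÷ 2 = 7792 remainder 1
7792 ÷ 2 = 3896 remainder 0
3896 ÷ 2 = 1948 remainder 0
1948 ÷ 2 = 974 remainder 0
974 ÷ 2 = 487 remainder 0
487 ÷ 2 = 243 remainder 1
243 ÷ 2 = 121 remainder 1
121 ÷ 2 = 60 remainder 1
60 ÷ 2 = 30 remainder 0
30 ÷ 2 = 15 remainder 0
15 ÷ 2 = 7 remainder 1
7 ÷ 2 = 3 remainder 1
3 ÷ 2 = 1 remainder 1
1 ÷ 2 = 0 remainder 1
Reading remainders bottom to top: 1111001110000100100



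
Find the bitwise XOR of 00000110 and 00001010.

XOR: 1 when bits differ
  00000110
^ 00001010
----------
  00001100
Decimal: 6 ^ 10 = 12



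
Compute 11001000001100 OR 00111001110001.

OR: 1 when either bit is 1
  11001000001100
| 00111001110001
----------------
  11111001111101
Decimal: 12812 | 3697 = 15997



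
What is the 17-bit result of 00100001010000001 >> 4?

Original: 00100001010000001 (decimal 17025)
Shift right by 4 positions
Drop the 4 low bits; fill with zeros on the left
Result: 00000010000101000 (decimal 1064)
Equivalent: 17025 >> 4 = 17025 ÷ 2^4 = 1064



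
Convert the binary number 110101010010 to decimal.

Sum of powers of 2 for each 1-bit:
2^1 + 2^4 + 2^6 + 2^8 + 2^10 + 2^11
= 2 + 16 + 64 + 256 + 1024 + 2048
= 3410



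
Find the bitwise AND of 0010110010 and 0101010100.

AND: 1 only when both bits are 1
  0010110010
& 0101010100
------------
  0000010000
Decimal: 178 & 340 = 16



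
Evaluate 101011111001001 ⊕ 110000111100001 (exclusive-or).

XOR: 1 when bits differ
  101011111001001
^ 110000111100001
-----------------
  011011000101000
Decimal: 22473 ^ 25057 = 13864



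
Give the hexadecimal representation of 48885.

Using repeated division by 16 (digits 10–15 are A–F):
48885 ÷ 16 = 3055 remainder 5
3055 ÷ 16 = 190 remainder 15 (F)
190 ÷ 16 = 11 remainder 14 (E)
11 ÷ 16 = 0 remainder 11 (B)
Reading remainders bottom to top: BEF5



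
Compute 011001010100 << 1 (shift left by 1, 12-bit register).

Original: 011001010100 (decimal 1620)
Shift left by 1 position
Append 1 zero on the right
Result: 110010101000 (decimal 3240)
Equivalent: 1620 << 1 = 1620 × 2^1 = 3240



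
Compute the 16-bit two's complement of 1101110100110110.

Original (sign bit 1, negative): 1101110100110110
Step 1 - Invert all bits: 0010001011001001
Step 2 - Add 1: 0010001011001010
Verification: 1101110100110110 + 0010001011001010 = 10000000000000000; discarding the end carry (carry out of the top bit) leaves the 16-bit value 0000000000000000, as required for x + (-x)



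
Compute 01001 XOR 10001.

XOR: 1 when bits differ
  01001
^ 10001
-------
  11000
Decimal: 9 ^ 17 = 24



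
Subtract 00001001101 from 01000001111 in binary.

Method 1 - Direct subtraction (column by column from the right: bit − bit − borrow-in; if negative, add 2 and borrow 1 from the next column):
borrow: 01110000000
        01000001111
-       00001001101
-------------------
        00111000010

Method 2 - Add two's complement:
Two's complement of 00001001101: invert → 11110110010, add 1 → 11110110011
  01000001111
+ 11110110011
-------------
 100111000010  (end carry out of the top bit = 1)
Discarding the end carry: 00111000010
Decimal check:
  01000001111 = 512 + 8 + 4 + 2 + 1 = 527
  00001001101 = 64 + 8 + 4 + 1 = 77
  527 - 77 = 450, and 00111000010 = 256 + 128 + 64 + 2 = 450 ✓



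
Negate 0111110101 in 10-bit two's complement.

Original: 0111110101
Step 1 - Invert all bits: 1000001010
Step 2 - Add 1: 1000001011
Verification: 0111110101 + 1000001011 = 10000000000; discarding the end carry (carry out of the top bit) leaves the 10-bit value 0000000000, as required for x + (-x)



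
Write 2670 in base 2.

Using repeated division by 2:
2670 ÷ 2 = 1335 remainder 0
1335 ÷ 2 = 667 remainder 1
667 ÷ 2 = 333 remainder 1
333 ÷ 2 = 166 remainder 1
166 ÷ 2 = 83 remainder 0
83 ÷ 2 = 41 remainder 1
41 ÷ 2 = 20 remainder 1
20 ÷ 2 = 10 remainder 0
10 ÷ 2 = 5 remainder 0
5 ÷ 2 = 2 remainder 1
2 ÷ 2 = 1 remainder 0
1 ÷ 2 = 0 remainder 1
Reading remainders bottom to top: 101001101110



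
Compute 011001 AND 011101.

AND: 1 only when both bits are 1
  011001
& 011101
--------
  011001
Decimal: 25 & 29 = 25



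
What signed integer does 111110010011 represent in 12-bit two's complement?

Binary: 111110010011
Sign bit: 1 (negative)
Invert: 000001101100
Add 1:  000001101101
Magnitude: 000001101101 = 64 + 32 + 8 + 4 + 1 = 109
Value: -109



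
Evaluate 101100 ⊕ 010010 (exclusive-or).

XOR: 1 when bits differ
  101100
^ 010010
--------
  111110
Decimal: 44 ^ 18 = 62



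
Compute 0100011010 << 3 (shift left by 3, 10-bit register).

Original: 0100011010 (decimal 282)
Shift left by 3 positions
Append 3 zeros on the right and drop the 3 high bits that overflow the 10-bit width
Result: 0011010000 (decimal 208)
Equivalent: 282 << 3 = 282 × 2^3 = 2256, truncated to 10 bits = 208



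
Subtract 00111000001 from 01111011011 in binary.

Method 1 - Direct subtraction (column by column from the right: bit − bit − borrow-in; if negative, add 2 and borrow 1 from the next column):
borrow: 00000000000
        01111011011
-       00111000001
-------------------
        01000011010

Method 2 - Add two's complement:
Two's complement of 00111000001: invert → 11000111110, add 1 → 11000111111
  01111011011
+ 11000111111
-------------
 101000011010  (end carry out of the top bit = 1)
Discarding the end carry: 01000011010
Decimal check:
  01111011011 = 512 + 256 + 128 + 64 + 16 + 8 + 2 + 1 = 987
  00111000001 = 256 + 128 + 64 + 1 = 449
  987 - 449 = 538, and 01000011010 = 512 + 16 + 8 + 2 = 538 ✓



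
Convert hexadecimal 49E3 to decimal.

Expand by place value (powers of 16):
Digit values: E = 14
49E3 = 4 × 16^3 + 9 × 16^2 + 14 × 16^1 + 3 × 16^0
= 4 × 4096 + 9 × 256 + 14 × 16 + 3 × 1
= 16384 + 2304 + 224 + 3
= 18915



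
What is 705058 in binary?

Using repeated division by 2:
705058 ÷ 2 = 352529 remainder 0
352529 ÷ 2 = 176264 remainder 1
176264 ÷ 2 = 88132 remainder 0
88132 ÷ 2 = 44066 remainder 0
44066 ÷ 2 = 22033 remainder 0
22033 ÷ 2 = 11016 remainder 1
11016 ÷ 2 = 5508 remainder 0
5508 ÷ 2 = 2754 remainder 0
2754 ÷ 2 = 1377 remainder 0
1377 ÷ 2 = 688 remainder 1
688 ÷ 2 = 344 remainder 0
344 ÷ 2 = 172 remainder 0
172 ÷ 2 = 86 remainder 0
86 ÷ 2 = 43 remainder 0
43 ÷ 2 = 21 remainder 1
21 ÷ 2 = 10 remainder 1
10 ÷ 2 = 5 remainder 0
5 ÷ 2 = 2 remainder 1
2 ÷ 2 = 1 remainder 0
1 ÷ 2 = 0 remainder 1
Reading remainders bottom to top: 10101100001000100010



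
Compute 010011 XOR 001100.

XOR: 1 when bits differ
  010011
^ 001100
--------
  011111
Decimal: 19 ^ 12 = 31



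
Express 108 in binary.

Using repeated division by 2:
108 ÷ 2 = 54 remainder 0
54 ÷ 2 = 27 remainder 0
27 ÷ 2 = 13 remainder 1
13 ÷ 2 = 6 remainder 1
6 ÷ 2 = 3 remainder 0
3 ÷ 2 = 1 remainder 1
1 ÷ 2 = 0 remainder 1
Reading remainders bottom to top: 1101100



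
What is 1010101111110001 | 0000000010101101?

OR: 1 when either bit is 1
  1010101111110001
| 0000000010101101
------------------
  1010101111111101
Decimal: 44017 | 173 = 44029



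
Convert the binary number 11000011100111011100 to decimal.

Sum of powers of 2 for each 1-bit:
2^2 + 2^3 + 2^4 + 2^6 + 2^7 + 2^8 + 2^11 + 2^12 + 2^13 + 2^18 + 2^19
= 4 + 8 + 16 + 64 + 128 + 256 + 2048 + 4096 + 8192 + 262144 + 524288
= 801244

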